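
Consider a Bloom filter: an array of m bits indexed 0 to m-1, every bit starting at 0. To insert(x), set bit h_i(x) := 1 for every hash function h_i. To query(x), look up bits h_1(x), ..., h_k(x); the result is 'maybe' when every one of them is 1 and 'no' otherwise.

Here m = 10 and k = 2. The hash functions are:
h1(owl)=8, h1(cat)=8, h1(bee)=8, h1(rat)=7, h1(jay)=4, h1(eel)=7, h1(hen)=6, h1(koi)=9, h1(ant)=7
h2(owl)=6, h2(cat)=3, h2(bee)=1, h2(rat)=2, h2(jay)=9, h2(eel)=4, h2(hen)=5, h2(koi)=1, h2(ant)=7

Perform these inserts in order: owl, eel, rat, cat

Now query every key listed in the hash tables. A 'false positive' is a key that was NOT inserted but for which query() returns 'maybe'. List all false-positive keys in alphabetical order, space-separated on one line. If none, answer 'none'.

Answer: ant

Derivation:
Start: bits=0000000000
After insert 'owl': sets bits 6 8 -> bits=0000001010
After insert 'eel': sets bits 4 7 -> bits=0000101110
After insert 'rat': sets bits 2 7 -> bits=0010101110
After insert 'cat': sets bits 3 8 -> bits=0011101110
Not inserted: ant bee hen jay koi — query each against bits=0011101110:
query ant: checks bit7=1 (all 1) -> maybe => FALSE POSITIVE
query bee: checks bit1=0, bit8=1 (has a 0) -> no => not a false positive
query hen: checks bit5=0, bit6=1 (has a 0) -> no => not a false positive
query jay: checks bit4=1, bit9=0 (has a 0) -> no => not a false positive
query koi: checks bit1=0, bit9=0 (has a 0) -> no => not a false positive
False positives (alphabetical): ant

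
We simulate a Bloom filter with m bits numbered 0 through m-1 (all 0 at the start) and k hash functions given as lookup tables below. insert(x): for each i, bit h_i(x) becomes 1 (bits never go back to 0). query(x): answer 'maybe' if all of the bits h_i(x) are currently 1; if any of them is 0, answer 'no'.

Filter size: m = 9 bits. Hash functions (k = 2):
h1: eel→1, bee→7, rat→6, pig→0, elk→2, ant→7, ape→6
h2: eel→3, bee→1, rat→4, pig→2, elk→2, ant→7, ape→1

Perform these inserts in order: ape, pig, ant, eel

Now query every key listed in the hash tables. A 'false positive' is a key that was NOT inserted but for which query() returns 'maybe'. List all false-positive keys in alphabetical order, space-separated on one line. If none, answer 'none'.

Start: bits=000000000
After insert 'ape': sets bits 1 6 -> bits=010000100
After insert 'pig': sets bits 0 2 -> bits=111000100
After insert 'ant': sets bits 7 -> bits=111000110
After insert 'eel': sets bits 1 3 -> bits=111100110
Not inserted: bee elk rat — query each against bits=111100110:
query bee: checks bit1=1, bit7=1 (all 1) -> maybe => FALSE POSITIVE
query elk: checks bit2=1 (all 1) -> maybe => FALSE POSITIVE
query rat: checks bit4=0, bit6=1 (has a 0) -> no => not a false positive
False positives (alphabetical): bee elk

Answer: bee elk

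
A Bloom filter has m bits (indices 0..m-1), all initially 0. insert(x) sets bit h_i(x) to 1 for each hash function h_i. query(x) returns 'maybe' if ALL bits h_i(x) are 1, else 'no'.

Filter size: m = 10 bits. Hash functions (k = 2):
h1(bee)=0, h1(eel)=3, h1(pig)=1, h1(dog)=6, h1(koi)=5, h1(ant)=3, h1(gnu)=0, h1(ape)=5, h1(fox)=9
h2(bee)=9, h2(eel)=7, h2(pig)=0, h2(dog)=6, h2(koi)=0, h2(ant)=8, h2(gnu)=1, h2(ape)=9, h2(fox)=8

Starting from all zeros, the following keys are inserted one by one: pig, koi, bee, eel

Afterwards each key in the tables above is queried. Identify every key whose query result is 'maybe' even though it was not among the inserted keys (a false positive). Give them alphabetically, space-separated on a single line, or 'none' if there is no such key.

Answer: ape gnu

Derivation:
Start: bits=0000000000
After insert 'pig': sets bits 0 1 -> bits=1100000000
After insert 'koi': sets bits 0 5 -> bits=1100010000
After insert 'bee': sets bits 0 9 -> bits=1100010001
After insert 'eel': sets bits 3 7 -> bits=1101010101
Not inserted: ant ape dog fox gnu — query each against bits=1101010101:
query ant: checks bit3=1, bit8=0 (has a 0) -> no => not a false positive
query ape: checks bit5=1, bit9=1 (all 1) -> maybe => FALSE POSITIVE
query dog: checks bit6=0 (has a 0) -> no => not a false positive
query fox: checks bit8=0, bit9=1 (has a 0) -> no => not a false positive
query gnu: checks bit0=1, bit1=1 (all 1) -> maybe => FALSE POSITIVE
False positives (alphabetical): ape gnu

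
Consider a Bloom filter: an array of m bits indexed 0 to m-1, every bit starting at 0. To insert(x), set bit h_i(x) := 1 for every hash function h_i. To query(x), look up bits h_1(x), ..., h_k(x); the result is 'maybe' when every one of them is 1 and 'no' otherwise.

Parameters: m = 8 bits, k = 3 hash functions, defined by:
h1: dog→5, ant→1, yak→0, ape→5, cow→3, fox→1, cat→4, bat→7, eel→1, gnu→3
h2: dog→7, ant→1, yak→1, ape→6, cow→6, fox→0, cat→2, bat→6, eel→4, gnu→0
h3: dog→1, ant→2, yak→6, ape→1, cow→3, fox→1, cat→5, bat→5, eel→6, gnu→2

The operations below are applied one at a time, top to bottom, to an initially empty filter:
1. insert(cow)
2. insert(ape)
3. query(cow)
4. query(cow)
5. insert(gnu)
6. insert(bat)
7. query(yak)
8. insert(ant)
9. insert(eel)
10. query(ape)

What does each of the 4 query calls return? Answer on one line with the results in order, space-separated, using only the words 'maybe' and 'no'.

Start: bits=00000000
Op 1: insert cow -> sets bits 3 6 -> bits=00010010
Op 2: insert ape -> sets bits 1 5 6 -> bits=01010110
Op 3: query cow -> checks bit3=1, bit6=1 (all 1) -> maybe
Op 4: query cow -> checks bit3=1, bit6=1 (all 1) -> maybe
Op 5: insert gnu -> sets bits 0 2 3 -> bits=11110110
Op 6: insert bat -> sets bits 5 6 7 -> bits=11110111
Op 7: query yak -> checks bit0=1, bit1=1, bit6=1 (all 1) -> maybe
Op 8: insert ant -> sets bits 1 2 -> bits=11110111
Op 9: insert eel -> sets bits 1 4 6 -> bits=11111111
Op 10: query ape -> checks bit1=1, bit5=1, bit6=1 (all 1) -> maybe
Query results in order: maybe maybe maybe maybe

Answer: maybe maybe maybe maybe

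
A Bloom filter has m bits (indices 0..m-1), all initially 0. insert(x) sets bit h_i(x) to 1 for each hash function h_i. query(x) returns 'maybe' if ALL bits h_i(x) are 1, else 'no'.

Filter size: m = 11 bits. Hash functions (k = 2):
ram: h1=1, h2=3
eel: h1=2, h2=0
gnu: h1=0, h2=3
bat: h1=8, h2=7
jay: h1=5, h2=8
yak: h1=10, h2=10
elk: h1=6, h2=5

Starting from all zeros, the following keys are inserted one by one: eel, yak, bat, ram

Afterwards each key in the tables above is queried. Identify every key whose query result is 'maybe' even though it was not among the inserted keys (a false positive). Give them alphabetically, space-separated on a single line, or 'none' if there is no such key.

Start: bits=00000000000
After insert 'eel': sets bits 0 2 -> bits=10100000000
After insert 'yak': sets bits 10 -> bits=10100000001
After insert 'bat': sets bits 7 8 -> bits=10100001101
After insert 'ram': sets bits 1 3 -> bits=11110001101
Not inserted: elk gnu jay — query each against bits=11110001101:
query elk: checks bit5=0, bit6=0 (has a 0) -> no => not a false positive
query gnu: checks bit0=1, bit3=1 (all 1) -> maybe => FALSE POSITIVE
query jay: checks bit5=0, bit8=1 (has a 0) -> no => not a false positive
False positives (alphabetical): gnu

Answer: gnu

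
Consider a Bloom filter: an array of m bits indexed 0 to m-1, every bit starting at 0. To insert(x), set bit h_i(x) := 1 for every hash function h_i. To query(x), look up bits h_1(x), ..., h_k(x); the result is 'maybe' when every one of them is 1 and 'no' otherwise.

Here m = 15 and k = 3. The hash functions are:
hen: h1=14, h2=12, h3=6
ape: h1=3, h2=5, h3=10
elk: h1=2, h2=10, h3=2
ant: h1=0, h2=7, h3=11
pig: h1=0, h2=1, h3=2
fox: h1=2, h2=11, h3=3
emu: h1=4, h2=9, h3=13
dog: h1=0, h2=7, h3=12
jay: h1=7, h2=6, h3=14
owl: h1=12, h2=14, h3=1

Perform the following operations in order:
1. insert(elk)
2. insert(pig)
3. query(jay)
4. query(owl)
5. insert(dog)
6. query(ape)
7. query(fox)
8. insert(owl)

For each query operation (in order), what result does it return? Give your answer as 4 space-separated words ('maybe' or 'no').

Start: bits=000000000000000
Op 1: insert elk -> sets bits 2 10 -> bits=001000000010000
Op 2: insert pig -> sets bits 0 1 2 -> bits=111000000010000
Op 3: query jay -> checks bit6=0, bit7=0, bit14=0 (has a 0) -> no
Op 4: query owl -> checks bit1=1, bit12=0, bit14=0 (has a 0) -> no
Op 5: insert dog -> sets bits 0 7 12 -> bits=111000010010100
Op 6: query ape -> checks bit3=0, bit5=0, bit10=1 (has a 0) -> no
Op 7: query fox -> checks bit2=1, bit3=0, bit11=0 (has a 0) -> no
Op 8: insert owl -> sets bits 1 12 14 -> bits=111000010010101
Query results in order: no no no no

Answer: no no no no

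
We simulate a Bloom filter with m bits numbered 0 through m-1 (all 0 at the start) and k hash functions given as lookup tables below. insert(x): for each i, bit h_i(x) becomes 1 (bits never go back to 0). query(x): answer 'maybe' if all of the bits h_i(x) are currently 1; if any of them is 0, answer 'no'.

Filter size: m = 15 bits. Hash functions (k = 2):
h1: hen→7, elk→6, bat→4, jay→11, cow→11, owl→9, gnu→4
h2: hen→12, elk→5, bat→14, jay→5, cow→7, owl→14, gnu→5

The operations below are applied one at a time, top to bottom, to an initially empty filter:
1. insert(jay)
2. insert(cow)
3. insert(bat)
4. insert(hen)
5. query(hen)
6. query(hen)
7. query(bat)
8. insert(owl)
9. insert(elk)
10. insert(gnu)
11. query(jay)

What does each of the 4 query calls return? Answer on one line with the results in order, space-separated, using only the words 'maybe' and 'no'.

Start: bits=000000000000000
Op 1: insert jay -> sets bits 5 11 -> bits=000001000001000
Op 2: insert cow -> sets bits 7 11 -> bits=000001010001000
Op 3: insert bat -> sets bits 4 14 -> bits=000011010001001
Op 4: insert hen -> sets bits 7 12 -> bits=000011010001101
Op 5: query hen -> checks bit7=1, bit12=1 (all 1) -> maybe
Op 6: query hen -> checks bit7=1, bit12=1 (all 1) -> maybe
Op 7: query bat -> checks bit4=1, bit14=1 (all 1) -> maybe
Op 8: insert owl -> sets bits 9 14 -> bits=000011010101101
Op 9: insert elk -> sets bits 5 6 -> bits=000011110101101
Op 10: insert gnu -> sets bits 4 5 -> bits=000011110101101
Op 11: query jay -> checks bit5=1, bit11=1 (all 1) -> maybe
Query results in order: maybe maybe maybe maybe

Answer: maybe maybe maybe maybe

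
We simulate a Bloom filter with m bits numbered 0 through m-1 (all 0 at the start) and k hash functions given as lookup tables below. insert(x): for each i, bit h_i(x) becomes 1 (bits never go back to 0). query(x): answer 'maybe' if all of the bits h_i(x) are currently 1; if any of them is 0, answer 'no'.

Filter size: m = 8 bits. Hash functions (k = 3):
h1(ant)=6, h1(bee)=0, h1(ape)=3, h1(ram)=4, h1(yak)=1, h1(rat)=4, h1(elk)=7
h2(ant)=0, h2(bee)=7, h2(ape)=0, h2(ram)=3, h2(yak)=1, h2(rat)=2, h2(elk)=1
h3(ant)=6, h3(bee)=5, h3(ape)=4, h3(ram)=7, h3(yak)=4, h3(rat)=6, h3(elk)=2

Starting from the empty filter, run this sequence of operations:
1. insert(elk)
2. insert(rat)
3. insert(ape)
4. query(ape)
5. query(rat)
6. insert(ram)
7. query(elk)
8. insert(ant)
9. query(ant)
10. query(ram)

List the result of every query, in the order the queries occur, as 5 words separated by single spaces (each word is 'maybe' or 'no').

Start: bits=00000000
Op 1: insert elk -> sets bits 1 2 7 -> bits=01100001
Op 2: insert rat -> sets bits 2 4 6 -> bits=01101011
Op 3: insert ape -> sets bits 0 3 4 -> bits=11111011
Op 4: query ape -> checks bit0=1, bit3=1, bit4=1 (all 1) -> maybe
Op 5: query rat -> checks bit2=1, bit4=1, bit6=1 (all 1) -> maybe
Op 6: insert ram -> sets bits 3 4 7 -> bits=11111011
Op 7: query elk -> checks bit1=1, bit2=1, bit7=1 (all 1) -> maybe
Op 8: insert ant -> sets bits 0 6 -> bits=11111011
Op 9: query ant -> checks bit0=1, bit6=1 (all 1) -> maybe
Op 10: query ram -> checks bit3=1, bit4=1, bit7=1 (all 1) -> maybe
Query results in order: maybe maybe maybe maybe maybe

Answer: maybe maybe maybe maybe maybe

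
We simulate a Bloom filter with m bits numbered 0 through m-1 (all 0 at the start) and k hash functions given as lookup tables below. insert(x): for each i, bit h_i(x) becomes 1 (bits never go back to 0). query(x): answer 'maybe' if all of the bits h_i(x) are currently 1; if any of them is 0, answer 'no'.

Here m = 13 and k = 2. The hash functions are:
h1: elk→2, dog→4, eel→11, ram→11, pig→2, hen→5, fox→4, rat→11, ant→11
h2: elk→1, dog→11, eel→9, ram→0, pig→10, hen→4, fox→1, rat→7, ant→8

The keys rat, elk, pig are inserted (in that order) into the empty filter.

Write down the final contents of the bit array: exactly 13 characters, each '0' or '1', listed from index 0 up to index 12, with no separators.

Answer: 0110000100110

Derivation:
Start: bits=0000000000000
After insert 'rat': sets bits 7 11 -> bits=0000000100010
After insert 'elk': sets bits 1 2 -> bits=0110000100010
After insert 'pig': sets bits 2 10 -> bits=0110000100110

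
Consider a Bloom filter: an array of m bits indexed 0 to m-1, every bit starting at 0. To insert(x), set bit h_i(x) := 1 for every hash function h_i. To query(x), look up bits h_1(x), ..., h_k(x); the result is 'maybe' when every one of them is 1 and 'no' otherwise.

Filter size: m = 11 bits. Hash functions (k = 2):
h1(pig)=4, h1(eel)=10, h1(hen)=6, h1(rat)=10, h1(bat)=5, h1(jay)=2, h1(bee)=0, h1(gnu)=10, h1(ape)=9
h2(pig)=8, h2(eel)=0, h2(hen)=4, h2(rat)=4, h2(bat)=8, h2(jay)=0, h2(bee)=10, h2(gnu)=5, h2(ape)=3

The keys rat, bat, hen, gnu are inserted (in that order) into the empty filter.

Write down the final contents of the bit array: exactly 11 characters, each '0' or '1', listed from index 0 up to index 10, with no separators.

Answer: 00001110101

Derivation:
Start: bits=00000000000
After insert 'rat': sets bits 4 10 -> bits=00001000001
After insert 'bat': sets bits 5 8 -> bits=00001100101
After insert 'hen': sets bits 4 6 -> bits=00001110101
After insert 'gnu': sets bits 5 10 -> bits=00001110101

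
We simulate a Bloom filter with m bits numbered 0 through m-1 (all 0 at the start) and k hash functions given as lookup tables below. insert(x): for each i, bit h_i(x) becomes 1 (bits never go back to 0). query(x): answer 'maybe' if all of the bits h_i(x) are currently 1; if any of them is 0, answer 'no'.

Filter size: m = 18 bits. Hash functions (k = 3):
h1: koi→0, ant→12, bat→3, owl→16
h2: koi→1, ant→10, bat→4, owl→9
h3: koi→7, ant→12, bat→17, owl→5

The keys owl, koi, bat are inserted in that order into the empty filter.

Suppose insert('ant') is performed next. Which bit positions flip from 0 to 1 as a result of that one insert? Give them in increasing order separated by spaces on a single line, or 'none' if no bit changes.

Answer: 10 12

Derivation:
Start: bits=000000000000000000
After insert 'owl': sets bits 5 9 16 -> bits=000001000100000010
After insert 'koi': sets bits 0 1 7 -> bits=110001010100000010
After insert 'bat': sets bits 3 4 17 -> bits=110111010100000011
insert 'ant' would touch bits 10 12; currently bit10=0, bit12=0
Bits that are 0 among those (would change 0->1): 10 12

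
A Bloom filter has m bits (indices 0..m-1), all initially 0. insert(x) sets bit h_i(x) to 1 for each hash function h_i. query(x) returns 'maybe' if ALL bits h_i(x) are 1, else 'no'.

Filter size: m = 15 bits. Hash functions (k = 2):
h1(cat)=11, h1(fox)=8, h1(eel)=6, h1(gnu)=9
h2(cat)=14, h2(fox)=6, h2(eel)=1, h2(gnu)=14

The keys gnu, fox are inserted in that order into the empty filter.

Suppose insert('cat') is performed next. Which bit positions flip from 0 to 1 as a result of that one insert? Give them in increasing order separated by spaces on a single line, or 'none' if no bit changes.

Answer: 11

Derivation:
Start: bits=000000000000000
After insert 'gnu': sets bits 9 14 -> bits=000000000100001
After insert 'fox': sets bits 6 8 -> bits=000000101100001
insert 'cat' would touch bits 11 14; currently bit11=0, bit14=1
Bits that are 0 among those (would change 0->1): 11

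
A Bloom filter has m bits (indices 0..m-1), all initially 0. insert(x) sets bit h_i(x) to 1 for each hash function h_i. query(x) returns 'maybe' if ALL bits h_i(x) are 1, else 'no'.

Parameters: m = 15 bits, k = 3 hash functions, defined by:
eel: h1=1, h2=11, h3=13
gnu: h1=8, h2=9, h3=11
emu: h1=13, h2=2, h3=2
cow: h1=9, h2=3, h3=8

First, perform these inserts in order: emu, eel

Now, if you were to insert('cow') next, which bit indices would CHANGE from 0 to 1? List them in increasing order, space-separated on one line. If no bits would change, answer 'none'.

Start: bits=000000000000000
After insert 'emu': sets bits 2 13 -> bits=001000000000010
After insert 'eel': sets bits 1 11 13 -> bits=011000000001010
insert 'cow' would touch bits 3 8 9; currently bit3=0, bit8=0, bit9=0
Bits that are 0 among those (would change 0->1): 3 8 9

Answer: 3 8 9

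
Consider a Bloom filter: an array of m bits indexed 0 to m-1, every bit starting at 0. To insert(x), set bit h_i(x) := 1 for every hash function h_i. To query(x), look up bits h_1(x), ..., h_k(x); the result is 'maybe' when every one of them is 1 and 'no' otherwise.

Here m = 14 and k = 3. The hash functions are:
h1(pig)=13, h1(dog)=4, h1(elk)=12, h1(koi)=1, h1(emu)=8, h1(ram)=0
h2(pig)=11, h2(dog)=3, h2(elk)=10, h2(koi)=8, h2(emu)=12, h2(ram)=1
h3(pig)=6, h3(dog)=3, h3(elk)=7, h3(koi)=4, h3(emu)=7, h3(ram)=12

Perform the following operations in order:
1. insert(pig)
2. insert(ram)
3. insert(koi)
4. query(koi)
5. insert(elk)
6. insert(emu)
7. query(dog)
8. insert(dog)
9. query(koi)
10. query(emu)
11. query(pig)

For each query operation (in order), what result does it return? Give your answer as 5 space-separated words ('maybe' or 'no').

Answer: maybe no maybe maybe maybe

Derivation:
Start: bits=00000000000000
Op 1: insert pig -> sets bits 6 11 13 -> bits=00000010000101
Op 2: insert ram -> sets bits 0 1 12 -> bits=11000010000111
Op 3: insert koi -> sets bits 1 4 8 -> bits=11001010100111
Op 4: query koi -> checks bit1=1, bit4=1, bit8=1 (all 1) -> maybe
Op 5: insert elk -> sets bits 7 10 12 -> bits=11001011101111
Op 6: insert emu -> sets bits 7 8 12 -> bits=11001011101111
Op 7: query dog -> checks bit3=0, bit4=1 (has a 0) -> no
Op 8: insert dog -> sets bits 3 4 -> bits=11011011101111
Op 9: query koi -> checks bit1=1, bit4=1, bit8=1 (all 1) -> maybe
Op 10: query emu -> checks bit7=1, bit8=1, bit12=1 (all 1) -> maybe
Op 11: query pig -> checks bit6=1, bit11=1, bit13=1 (all 1) -> maybe
Query results in order: maybe no maybe maybe maybe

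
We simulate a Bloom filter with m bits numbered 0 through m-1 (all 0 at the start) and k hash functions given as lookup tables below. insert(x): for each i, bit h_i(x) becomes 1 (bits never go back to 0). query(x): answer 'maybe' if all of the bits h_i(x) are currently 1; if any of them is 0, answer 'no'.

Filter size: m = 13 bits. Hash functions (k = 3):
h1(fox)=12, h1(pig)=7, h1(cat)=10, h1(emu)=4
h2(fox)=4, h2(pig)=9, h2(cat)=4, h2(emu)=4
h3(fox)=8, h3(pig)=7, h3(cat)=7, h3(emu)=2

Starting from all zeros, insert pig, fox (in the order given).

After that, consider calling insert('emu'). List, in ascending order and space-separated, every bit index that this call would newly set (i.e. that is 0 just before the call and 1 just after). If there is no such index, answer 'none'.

Start: bits=0000000000000
After insert 'pig': sets bits 7 9 -> bits=0000000101000
After insert 'fox': sets bits 4 8 12 -> bits=0000100111001
insert 'emu' would touch bits 2 4; currently bit2=0, bit4=1
Bits that are 0 among those (would change 0->1): 2

Answer: 2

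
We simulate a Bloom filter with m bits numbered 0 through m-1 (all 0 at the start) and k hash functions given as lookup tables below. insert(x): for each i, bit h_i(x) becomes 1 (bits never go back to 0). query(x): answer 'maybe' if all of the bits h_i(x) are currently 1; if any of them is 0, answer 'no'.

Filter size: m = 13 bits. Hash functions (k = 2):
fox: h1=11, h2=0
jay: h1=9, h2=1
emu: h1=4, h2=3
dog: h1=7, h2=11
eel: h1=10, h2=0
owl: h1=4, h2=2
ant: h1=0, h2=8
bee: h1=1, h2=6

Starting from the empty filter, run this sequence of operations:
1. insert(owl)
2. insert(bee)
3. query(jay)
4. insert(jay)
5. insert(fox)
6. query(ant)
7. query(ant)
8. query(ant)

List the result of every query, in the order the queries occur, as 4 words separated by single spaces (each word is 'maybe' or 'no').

Answer: no no no no

Derivation:
Start: bits=0000000000000
Op 1: insert owl -> sets bits 2 4 -> bits=0010100000000
Op 2: insert bee -> sets bits 1 6 -> bits=0110101000000
Op 3: query jay -> checks bit1=1, bit9=0 (has a 0) -> no
Op 4: insert jay -> sets bits 1 9 -> bits=0110101001000
Op 5: insert fox -> sets bits 0 11 -> bits=1110101001010
Op 6: query ant -> checks bit0=1, bit8=0 (has a 0) -> no
Op 7: query ant -> checks bit0=1, bit8=0 (has a 0) -> no
Op 8: query ant -> checks bit0=1, bit8=0 (has a 0) -> no
Query results in order: no no no no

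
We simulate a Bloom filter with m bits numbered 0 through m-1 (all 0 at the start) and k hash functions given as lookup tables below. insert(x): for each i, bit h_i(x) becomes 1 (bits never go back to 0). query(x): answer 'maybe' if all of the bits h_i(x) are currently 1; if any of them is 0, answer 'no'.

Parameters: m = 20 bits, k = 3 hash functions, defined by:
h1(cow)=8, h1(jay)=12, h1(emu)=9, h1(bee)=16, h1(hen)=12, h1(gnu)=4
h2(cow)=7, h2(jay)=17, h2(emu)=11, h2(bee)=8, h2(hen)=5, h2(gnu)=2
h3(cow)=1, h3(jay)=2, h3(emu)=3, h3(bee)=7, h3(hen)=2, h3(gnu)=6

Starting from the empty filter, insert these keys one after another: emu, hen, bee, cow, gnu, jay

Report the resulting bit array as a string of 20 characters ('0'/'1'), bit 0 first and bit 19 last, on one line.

Answer: 01111111110110001100

Derivation:
Start: bits=00000000000000000000
After insert 'emu': sets bits 3 9 11 -> bits=00010000010100000000
After insert 'hen': sets bits 2 5 12 -> bits=00110100010110000000
After insert 'bee': sets bits 7 8 16 -> bits=00110101110110001000
After insert 'cow': sets bits 1 7 8 -> bits=01110101110110001000
After insert 'gnu': sets bits 2 4 6 -> bits=01111111110110001000
After insert 'jay': sets bits 2 12 17 -> bits=01111111110110001100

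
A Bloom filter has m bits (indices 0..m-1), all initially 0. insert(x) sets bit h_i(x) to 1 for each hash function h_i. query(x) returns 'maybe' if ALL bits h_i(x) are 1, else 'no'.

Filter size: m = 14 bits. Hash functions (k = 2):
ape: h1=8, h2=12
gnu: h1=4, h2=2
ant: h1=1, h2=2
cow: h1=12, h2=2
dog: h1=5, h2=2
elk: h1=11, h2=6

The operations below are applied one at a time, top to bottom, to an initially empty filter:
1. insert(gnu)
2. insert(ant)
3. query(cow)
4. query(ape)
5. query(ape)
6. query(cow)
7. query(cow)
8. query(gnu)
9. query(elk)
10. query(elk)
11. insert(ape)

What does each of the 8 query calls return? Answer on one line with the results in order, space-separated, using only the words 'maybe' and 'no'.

Answer: no no no no no maybe no no

Derivation:
Start: bits=00000000000000
Op 1: insert gnu -> sets bits 2 4 -> bits=00101000000000
Op 2: insert ant -> sets bits 1 2 -> bits=01101000000000
Op 3: query cow -> checks bit2=1, bit12=0 (has a 0) -> no
Op 4: query ape -> checks bit8=0, bit12=0 (has a 0) -> no
Op 5: query ape -> checks bit8=0, bit12=0 (has a 0) -> no
Op 6: query cow -> checks bit2=1, bit12=0 (has a 0) -> no
Op 7: query cow -> checks bit2=1, bit12=0 (has a 0) -> no
Op 8: query gnu -> checks bit2=1, bit4=1 (all 1) -> maybe
Op 9: query elk -> checks bit6=0, bit11=0 (has a 0) -> no
Op 10: query elk -> checks bit6=0, bit11=0 (has a 0) -> no
Op 11: insert ape -> sets bits 8 12 -> bits=01101000100010
Query results in order: no no no no no maybe no no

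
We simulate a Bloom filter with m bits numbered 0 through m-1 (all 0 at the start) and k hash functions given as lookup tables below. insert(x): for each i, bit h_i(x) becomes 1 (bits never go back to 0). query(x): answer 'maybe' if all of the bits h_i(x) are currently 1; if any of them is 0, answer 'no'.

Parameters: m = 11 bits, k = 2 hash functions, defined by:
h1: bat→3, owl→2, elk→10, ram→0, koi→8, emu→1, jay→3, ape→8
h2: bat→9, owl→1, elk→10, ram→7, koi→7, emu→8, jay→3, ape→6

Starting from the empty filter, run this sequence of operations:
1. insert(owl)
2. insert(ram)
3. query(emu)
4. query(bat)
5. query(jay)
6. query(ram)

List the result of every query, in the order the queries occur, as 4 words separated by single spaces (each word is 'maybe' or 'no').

Answer: no no no maybe

Derivation:
Start: bits=00000000000
Op 1: insert owl -> sets bits 1 2 -> bits=01100000000
Op 2: insert ram -> sets bits 0 7 -> bits=11100001000
Op 3: query emu -> checks bit1=1, bit8=0 (has a 0) -> no
Op 4: query bat -> checks bit3=0, bit9=0 (has a 0) -> no
Op 5: query jay -> checks bit3=0 (has a 0) -> no
Op 6: query ram -> checks bit0=1, bit7=1 (all 1) -> maybe
Query results in order: no no no maybe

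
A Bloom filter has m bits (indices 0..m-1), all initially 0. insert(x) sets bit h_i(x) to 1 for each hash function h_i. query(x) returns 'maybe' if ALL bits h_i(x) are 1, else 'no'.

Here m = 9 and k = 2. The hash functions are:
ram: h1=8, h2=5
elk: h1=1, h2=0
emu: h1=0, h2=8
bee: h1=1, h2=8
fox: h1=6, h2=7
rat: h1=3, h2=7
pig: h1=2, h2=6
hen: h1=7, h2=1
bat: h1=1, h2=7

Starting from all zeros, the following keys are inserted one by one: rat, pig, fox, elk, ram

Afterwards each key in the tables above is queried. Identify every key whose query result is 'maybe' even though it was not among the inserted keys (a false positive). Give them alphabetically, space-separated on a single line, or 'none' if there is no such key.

Start: bits=000000000
After insert 'rat': sets bits 3 7 -> bits=000100010
After insert 'pig': sets bits 2 6 -> bits=001100110
After insert 'fox': sets bits 6 7 -> bits=001100110
After insert 'elk': sets bits 0 1 -> bits=111100110
After insert 'ram': sets bits 5 8 -> bits=111101111
Not inserted: bat bee emu hen — query each against bits=111101111:
query bat: checks bit1=1, bit7=1 (all 1) -> maybe => FALSE POSITIVE
query bee: checks bit1=1, bit8=1 (all 1) -> maybe => FALSE POSITIVE
query emu: checks bit0=1, bit8=1 (all 1) -> maybe => FALSE POSITIVE
query hen: checks bit1=1, bit7=1 (all 1) -> maybe => FALSE POSITIVE
False positives (alphabetical): bat bee emu hen

Answer: bat bee emu hen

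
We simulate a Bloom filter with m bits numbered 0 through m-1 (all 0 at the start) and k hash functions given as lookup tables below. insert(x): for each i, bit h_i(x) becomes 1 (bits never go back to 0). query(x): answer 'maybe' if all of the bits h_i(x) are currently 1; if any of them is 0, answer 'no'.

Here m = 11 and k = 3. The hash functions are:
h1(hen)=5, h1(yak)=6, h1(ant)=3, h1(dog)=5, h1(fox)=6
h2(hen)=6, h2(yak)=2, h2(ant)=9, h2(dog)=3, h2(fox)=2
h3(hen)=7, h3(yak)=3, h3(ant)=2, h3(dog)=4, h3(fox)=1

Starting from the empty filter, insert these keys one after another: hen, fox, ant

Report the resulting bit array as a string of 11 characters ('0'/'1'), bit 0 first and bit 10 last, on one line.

Start: bits=00000000000
After insert 'hen': sets bits 5 6 7 -> bits=00000111000
After insert 'fox': sets bits 1 2 6 -> bits=01100111000
After insert 'ant': sets bits 2 3 9 -> bits=01110111010

Answer: 01110111010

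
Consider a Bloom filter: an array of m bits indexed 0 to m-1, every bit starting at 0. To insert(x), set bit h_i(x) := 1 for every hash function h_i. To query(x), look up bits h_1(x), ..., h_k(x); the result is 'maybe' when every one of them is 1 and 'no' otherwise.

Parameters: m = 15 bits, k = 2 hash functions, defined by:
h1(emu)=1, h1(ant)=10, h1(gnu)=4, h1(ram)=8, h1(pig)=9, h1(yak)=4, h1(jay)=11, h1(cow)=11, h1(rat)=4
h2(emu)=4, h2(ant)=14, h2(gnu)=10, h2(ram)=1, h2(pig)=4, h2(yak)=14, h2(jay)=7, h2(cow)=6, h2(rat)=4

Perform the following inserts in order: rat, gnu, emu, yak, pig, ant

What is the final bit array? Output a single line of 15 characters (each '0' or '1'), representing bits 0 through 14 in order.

Start: bits=000000000000000
After insert 'rat': sets bits 4 -> bits=000010000000000
After insert 'gnu': sets bits 4 10 -> bits=000010000010000
After insert 'emu': sets bits 1 4 -> bits=010010000010000
After insert 'yak': sets bits 4 14 -> bits=010010000010001
After insert 'pig': sets bits 4 9 -> bits=010010000110001
After insert 'ant': sets bits 10 14 -> bits=010010000110001

Answer: 010010000110001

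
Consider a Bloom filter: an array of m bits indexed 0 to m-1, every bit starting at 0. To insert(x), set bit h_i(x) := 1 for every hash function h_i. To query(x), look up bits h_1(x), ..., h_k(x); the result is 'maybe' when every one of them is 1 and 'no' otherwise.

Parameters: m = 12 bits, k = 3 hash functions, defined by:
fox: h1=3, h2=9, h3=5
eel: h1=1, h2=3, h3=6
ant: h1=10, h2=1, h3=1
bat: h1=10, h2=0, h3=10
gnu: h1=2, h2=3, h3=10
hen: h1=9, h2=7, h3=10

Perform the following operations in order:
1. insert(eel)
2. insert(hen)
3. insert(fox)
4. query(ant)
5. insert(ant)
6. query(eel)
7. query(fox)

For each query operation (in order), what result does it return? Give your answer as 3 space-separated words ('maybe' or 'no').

Start: bits=000000000000
Op 1: insert eel -> sets bits 1 3 6 -> bits=010100100000
Op 2: insert hen -> sets bits 7 9 10 -> bits=010100110110
Op 3: insert fox -> sets bits 3 5 9 -> bits=010101110110
Op 4: query ant -> checks bit1=1, bit10=1 (all 1) -> maybe
Op 5: insert ant -> sets bits 1 10 -> bits=010101110110
Op 6: query eel -> checks bit1=1, bit3=1, bit6=1 (all 1) -> maybe
Op 7: query fox -> checks bit3=1, bit5=1, bit9=1 (all 1) -> maybe
Query results in order: maybe maybe maybe

Answer: maybe maybe maybe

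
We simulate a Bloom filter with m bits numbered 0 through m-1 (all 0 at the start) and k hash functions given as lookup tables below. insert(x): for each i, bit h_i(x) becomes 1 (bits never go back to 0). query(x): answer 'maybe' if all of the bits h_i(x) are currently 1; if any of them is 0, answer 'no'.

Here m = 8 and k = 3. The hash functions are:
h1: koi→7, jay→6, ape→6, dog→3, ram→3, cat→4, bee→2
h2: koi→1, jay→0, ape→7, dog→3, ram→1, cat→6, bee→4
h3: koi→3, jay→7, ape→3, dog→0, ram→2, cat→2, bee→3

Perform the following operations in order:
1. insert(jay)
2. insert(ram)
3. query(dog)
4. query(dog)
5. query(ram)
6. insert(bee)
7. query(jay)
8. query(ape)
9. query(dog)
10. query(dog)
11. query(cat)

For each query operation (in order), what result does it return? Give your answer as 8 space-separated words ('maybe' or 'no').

Start: bits=00000000
Op 1: insert jay -> sets bits 0 6 7 -> bits=10000011
Op 2: insert ram -> sets bits 1 2 3 -> bits=11110011
Op 3: query dog -> checks bit0=1, bit3=1 (all 1) -> maybe
Op 4: query dog -> checks bit0=1, bit3=1 (all 1) -> maybe
Op 5: query ram -> checks bit1=1, bit2=1, bit3=1 (all 1) -> maybe
Op 6: insert bee -> sets bits 2 3 4 -> bits=11111011
Op 7: query jay -> checks bit0=1, bit6=1, bit7=1 (all 1) -> maybe
Op 8: query ape -> checks bit3=1, bit6=1, bit7=1 (all 1) -> maybe
Op 9: query dog -> checks bit0=1, bit3=1 (all 1) -> maybe
Op 10: query dog -> checks bit0=1, bit3=1 (all 1) -> maybe
Op 11: query cat -> checks bit2=1, bit4=1, bit6=1 (all 1) -> maybe
Query results in order: maybe maybe maybe maybe maybe maybe maybe maybe

Answer: maybe maybe maybe maybe maybe maybe maybe maybe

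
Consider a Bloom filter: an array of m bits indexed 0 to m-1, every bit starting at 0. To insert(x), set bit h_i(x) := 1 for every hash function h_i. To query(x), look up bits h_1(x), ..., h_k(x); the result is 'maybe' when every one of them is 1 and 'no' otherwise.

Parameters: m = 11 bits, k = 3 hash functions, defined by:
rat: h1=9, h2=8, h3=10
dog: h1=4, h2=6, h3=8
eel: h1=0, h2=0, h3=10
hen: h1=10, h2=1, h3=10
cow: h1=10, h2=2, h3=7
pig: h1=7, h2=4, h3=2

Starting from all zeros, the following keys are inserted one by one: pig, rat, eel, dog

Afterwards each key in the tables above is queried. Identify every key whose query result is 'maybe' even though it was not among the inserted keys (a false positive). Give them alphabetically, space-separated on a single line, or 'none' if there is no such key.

Answer: cow

Derivation:
Start: bits=00000000000
After insert 'pig': sets bits 2 4 7 -> bits=00101001000
After insert 'rat': sets bits 8 9 10 -> bits=00101001111
After insert 'eel': sets bits 0 10 -> bits=10101001111
After insert 'dog': sets bits 4 6 8 -> bits=10101011111
Not inserted: cow hen — query each against bits=10101011111:
query cow: checks bit2=1, bit7=1, bit10=1 (all 1) -> maybe => FALSE POSITIVE
query hen: checks bit1=0, bit10=1 (has a 0) -> no => not a false positive
False positives (alphabetical): cow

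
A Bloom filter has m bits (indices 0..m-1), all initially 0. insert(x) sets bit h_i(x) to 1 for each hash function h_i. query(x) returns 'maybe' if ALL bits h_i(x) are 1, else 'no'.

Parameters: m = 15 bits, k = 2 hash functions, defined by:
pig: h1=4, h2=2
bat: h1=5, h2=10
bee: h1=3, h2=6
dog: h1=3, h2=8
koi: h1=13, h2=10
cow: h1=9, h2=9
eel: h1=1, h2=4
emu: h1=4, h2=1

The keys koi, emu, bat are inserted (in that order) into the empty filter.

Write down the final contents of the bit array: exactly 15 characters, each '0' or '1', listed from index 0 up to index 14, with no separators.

Answer: 010011000010010

Derivation:
Start: bits=000000000000000
After insert 'koi': sets bits 10 13 -> bits=000000000010010
After insert 'emu': sets bits 1 4 -> bits=010010000010010
After insert 'bat': sets bits 5 10 -> bits=010011000010010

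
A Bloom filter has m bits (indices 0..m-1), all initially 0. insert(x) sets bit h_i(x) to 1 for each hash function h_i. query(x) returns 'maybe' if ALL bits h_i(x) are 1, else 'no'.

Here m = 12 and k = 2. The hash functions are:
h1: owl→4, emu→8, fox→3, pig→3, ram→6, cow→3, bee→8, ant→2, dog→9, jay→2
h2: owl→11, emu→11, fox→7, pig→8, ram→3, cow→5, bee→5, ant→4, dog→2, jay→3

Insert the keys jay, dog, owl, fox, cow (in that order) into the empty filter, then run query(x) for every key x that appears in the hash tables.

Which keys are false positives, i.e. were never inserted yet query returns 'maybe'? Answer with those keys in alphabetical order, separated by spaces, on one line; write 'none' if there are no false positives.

Answer: ant

Derivation:
Start: bits=000000000000
After insert 'jay': sets bits 2 3 -> bits=001100000000
After insert 'dog': sets bits 2 9 -> bits=001100000100
After insert 'owl': sets bits 4 11 -> bits=001110000101
After insert 'fox': sets bits 3 7 -> bits=001110010101
After insert 'cow': sets bits 3 5 -> bits=001111010101
Not inserted: ant bee emu pig ram — query each against bits=001111010101:
query ant: checks bit2=1, bit4=1 (all 1) -> maybe => FALSE POSITIVE
query bee: checks bit5=1, bit8=0 (has a 0) -> no => not a false positive
query emu: checks bit8=0, bit11=1 (has a 0) -> no => not a false positive
query pig: checks bit3=1, bit8=0 (has a 0) -> no => not a false positive
query ram: checks bit3=1, bit6=0 (has a 0) -> no => not a false positive
False positives (alphabetical): ant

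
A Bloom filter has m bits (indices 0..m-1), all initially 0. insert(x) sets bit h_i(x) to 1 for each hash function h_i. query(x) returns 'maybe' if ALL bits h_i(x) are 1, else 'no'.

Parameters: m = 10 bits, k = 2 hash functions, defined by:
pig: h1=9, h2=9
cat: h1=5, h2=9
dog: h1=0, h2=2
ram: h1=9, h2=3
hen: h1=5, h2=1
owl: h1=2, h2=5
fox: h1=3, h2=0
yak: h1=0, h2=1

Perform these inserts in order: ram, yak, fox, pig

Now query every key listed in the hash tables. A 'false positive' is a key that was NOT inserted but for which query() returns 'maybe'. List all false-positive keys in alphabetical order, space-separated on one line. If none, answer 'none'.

Start: bits=0000000000
After insert 'ram': sets bits 3 9 -> bits=0001000001
After insert 'yak': sets bits 0 1 -> bits=1101000001
After insert 'fox': sets bits 0 3 -> bits=1101000001
After insert 'pig': sets bits 9 -> bits=1101000001
Not inserted: cat dog hen owl — query each against bits=1101000001:
query cat: checks bit5=0, bit9=1 (has a 0) -> no => not a false positive
query dog: checks bit0=1, bit2=0 (has a 0) -> no => not a false positive
query hen: checks bit1=1, bit5=0 (has a 0) -> no => not a false positive
query owl: checks bit2=0, bit5=0 (has a 0) -> no => not a false positive
False positives (alphabetical): none

Answer: none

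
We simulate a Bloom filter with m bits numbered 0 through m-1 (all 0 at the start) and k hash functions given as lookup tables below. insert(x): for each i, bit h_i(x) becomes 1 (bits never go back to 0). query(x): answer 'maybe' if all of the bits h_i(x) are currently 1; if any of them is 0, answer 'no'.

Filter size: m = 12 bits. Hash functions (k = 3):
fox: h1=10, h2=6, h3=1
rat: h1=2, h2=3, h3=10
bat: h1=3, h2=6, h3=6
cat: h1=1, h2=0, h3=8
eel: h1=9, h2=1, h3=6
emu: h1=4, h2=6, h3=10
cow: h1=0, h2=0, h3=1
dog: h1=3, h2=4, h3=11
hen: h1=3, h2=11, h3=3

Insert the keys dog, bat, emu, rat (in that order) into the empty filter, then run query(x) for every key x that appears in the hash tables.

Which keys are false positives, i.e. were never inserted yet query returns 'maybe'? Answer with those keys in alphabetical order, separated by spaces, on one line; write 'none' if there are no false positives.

Answer: hen

Derivation:
Start: bits=000000000000
After insert 'dog': sets bits 3 4 11 -> bits=000110000001
After insert 'bat': sets bits 3 6 -> bits=000110100001
After insert 'emu': sets bits 4 6 10 -> bits=000110100011
After insert 'rat': sets bits 2 3 10 -> bits=001110100011
Not inserted: cat cow eel fox hen — query each against bits=001110100011:
query cat: checks bit0=0, bit1=0, bit8=0 (has a 0) -> no => not a false positive
query cow: checks bit0=0, bit1=0 (has a 0) -> no => not a false positive
query eel: checks bit1=0, bit6=1, bit9=0 (has a 0) -> no => not a false positive
query fox: checks bit1=0, bit6=1, bit10=1 (has a 0) -> no => not a false positive
query hen: checks bit3=1, bit11=1 (all 1) -> maybe => FALSE POSITIVE
False positives (alphabetical): hen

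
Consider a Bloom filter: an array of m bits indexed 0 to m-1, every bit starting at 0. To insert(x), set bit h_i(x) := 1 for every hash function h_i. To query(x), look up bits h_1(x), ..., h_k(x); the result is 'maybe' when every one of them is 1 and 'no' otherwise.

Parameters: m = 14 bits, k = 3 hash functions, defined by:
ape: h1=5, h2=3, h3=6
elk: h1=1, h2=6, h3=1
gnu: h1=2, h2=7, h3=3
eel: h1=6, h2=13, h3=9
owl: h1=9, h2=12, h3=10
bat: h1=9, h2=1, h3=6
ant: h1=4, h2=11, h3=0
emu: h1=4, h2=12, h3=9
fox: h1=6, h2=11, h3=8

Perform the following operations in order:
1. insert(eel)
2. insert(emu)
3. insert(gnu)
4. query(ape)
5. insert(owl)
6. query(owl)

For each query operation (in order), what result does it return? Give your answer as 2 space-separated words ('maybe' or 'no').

Answer: no maybe

Derivation:
Start: bits=00000000000000
Op 1: insert eel -> sets bits 6 9 13 -> bits=00000010010001
Op 2: insert emu -> sets bits 4 9 12 -> bits=00001010010011
Op 3: insert gnu -> sets bits 2 3 7 -> bits=00111011010011
Op 4: query ape -> checks bit3=1, bit5=0, bit6=1 (has a 0) -> no
Op 5: insert owl -> sets bits 9 10 12 -> bits=00111011011011
Op 6: query owl -> checks bit9=1, bit10=1, bit12=1 (all 1) -> maybe
Query results in order: no maybe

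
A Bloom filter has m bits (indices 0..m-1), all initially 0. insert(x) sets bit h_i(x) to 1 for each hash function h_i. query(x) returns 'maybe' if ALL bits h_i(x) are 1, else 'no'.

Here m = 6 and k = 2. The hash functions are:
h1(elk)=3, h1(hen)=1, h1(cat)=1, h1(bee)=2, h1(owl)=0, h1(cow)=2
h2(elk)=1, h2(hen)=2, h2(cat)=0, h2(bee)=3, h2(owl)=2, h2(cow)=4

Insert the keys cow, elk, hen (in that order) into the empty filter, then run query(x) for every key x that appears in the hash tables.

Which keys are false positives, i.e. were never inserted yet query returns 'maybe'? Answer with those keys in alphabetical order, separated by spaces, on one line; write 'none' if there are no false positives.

Answer: bee

Derivation:
Start: bits=000000
After insert 'cow': sets bits 2 4 -> bits=001010
After insert 'elk': sets bits 1 3 -> bits=011110
After insert 'hen': sets bits 1 2 -> bits=011110
Not inserted: bee cat owl — query each against bits=011110:
query bee: checks bit2=1, bit3=1 (all 1) -> maybe => FALSE POSITIVE
query cat: checks bit0=0, bit1=1 (has a 0) -> no => not a false positive
query owl: checks bit0=0, bit2=1 (has a 0) -> no => not a false positive
False positives (alphabetical): bee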